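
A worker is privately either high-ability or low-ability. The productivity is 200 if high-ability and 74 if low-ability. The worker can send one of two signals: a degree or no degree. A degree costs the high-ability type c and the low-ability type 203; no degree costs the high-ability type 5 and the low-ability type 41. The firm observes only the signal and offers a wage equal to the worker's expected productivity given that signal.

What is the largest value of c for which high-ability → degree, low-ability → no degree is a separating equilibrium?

Under separation: degree → high-ability (pays 200); no degree → low-ability (pays 74).
Low-ability: 74 − 41 = 33 ≥ 200 − 203 = -3. Holds regardless of c. ✓
High-ability: 200 − c ≥ 74 − 5, so c ≤ 200 − 69 = 131.

131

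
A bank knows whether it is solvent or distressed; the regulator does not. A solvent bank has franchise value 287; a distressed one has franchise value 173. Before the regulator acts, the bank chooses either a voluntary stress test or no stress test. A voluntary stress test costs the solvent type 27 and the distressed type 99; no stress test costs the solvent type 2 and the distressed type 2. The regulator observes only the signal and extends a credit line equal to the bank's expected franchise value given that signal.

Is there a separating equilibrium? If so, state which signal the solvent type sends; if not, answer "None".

Try solvent → stress test, distressed → no stress test:
  If types separate, stress test earns payment 287 and no stress test earns 173.
  Solvent: stress test gives 287 − 27 = 260; no stress test gives 173 − 2 = 171. No deviation. ✓
  Distressed: no stress test gives 173 − 2 = 171; stress test gives 287 − 99 = 188. Would deviate. ✗
Try solvent → no stress test, distressed → stress test:
  If types separate, no stress test earns payment 287 and stress test earns 173.
  Solvent: no stress test gives 287 − 2 = 285; stress test gives 173 − 27 = 146. No deviation. ✓
  Distressed: stress test gives 173 − 99 = 74; no stress test gives 287 − 2 = 285. Would deviate. ✗
Neither assignment is incentive-compatible.

None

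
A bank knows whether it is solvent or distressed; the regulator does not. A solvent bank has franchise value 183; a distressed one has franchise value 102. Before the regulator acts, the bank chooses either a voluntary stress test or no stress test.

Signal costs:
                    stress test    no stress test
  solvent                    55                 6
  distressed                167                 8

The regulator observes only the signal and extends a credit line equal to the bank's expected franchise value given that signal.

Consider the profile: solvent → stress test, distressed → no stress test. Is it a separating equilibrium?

If types separate, stress test earns payment 183 and no stress test earns 102.
Solvent: stress test gives 183 − 55 = 128; no stress test gives 102 − 6 = 96. No deviation. ✓
Distressed: no stress test gives 102 − 8 = 94; stress test gives 183 − 167 = 16. No deviation. ✓
Both incentive constraints hold.

Yes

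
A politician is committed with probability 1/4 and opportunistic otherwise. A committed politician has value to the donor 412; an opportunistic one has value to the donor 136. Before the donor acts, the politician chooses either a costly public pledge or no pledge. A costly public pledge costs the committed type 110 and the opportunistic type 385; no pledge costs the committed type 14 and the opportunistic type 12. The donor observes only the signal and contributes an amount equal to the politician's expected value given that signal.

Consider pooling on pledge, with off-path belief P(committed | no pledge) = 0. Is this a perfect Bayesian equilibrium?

On the equilibrium path (pledge) the donor holds the prior 1/4 and pays 1/4·412 + 3/4·136 = 205. Off-path (no pledge) belief 0 gives 0·412 + 1·136 = 136.
Committed: pledge gives 205 − 110 = 95; no pledge gives 136 − 14 = 122. Deviates. ✗
Opportunistic: pledge gives 205 − 385 = -180; no pledge gives 136 − 12 = 124. Deviates. ✗

No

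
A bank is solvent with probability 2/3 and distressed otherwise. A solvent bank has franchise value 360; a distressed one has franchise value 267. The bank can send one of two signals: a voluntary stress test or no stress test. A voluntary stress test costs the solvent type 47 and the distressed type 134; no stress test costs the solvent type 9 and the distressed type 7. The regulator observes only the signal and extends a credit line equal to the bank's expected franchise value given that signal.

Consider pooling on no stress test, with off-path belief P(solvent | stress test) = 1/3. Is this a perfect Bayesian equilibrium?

Yes

At the pooled signal (no stress test) the regulator holds the prior 2/3 and pays 2/3·360 + 1/3·267 = 329. Off-path (stress test) belief 1/3 gives 1/3·360 + 2/3·267 = 298.
Solvent: no stress test gives 329 − 9 = 320; stress test gives 298 − 47 = 251. Stays. ✓
Distressed: no stress test gives 329 − 7 = 322; stress test gives 298 − 134 = 164. Stays. ✓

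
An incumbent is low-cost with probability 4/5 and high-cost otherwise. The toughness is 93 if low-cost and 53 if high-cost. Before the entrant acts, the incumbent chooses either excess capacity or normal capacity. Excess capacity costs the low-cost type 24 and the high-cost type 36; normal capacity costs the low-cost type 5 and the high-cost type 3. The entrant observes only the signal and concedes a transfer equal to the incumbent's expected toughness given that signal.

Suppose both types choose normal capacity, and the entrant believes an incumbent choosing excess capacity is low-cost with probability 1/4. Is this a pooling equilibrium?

Yes

On the equilibrium path (normal capacity) the entrant holds the prior 4/5 and pays 4/5·93 + 1/5·53 = 85. Off-path (excess capacity) belief 1/4 gives 1/4·93 + 3/4·53 = 63.
Low-cost: normal capacity gives 85 − 5 = 80; excess capacity gives 63 − 24 = 39. Stays. ✓
High-cost: normal capacity gives 85 − 3 = 82; excess capacity gives 63 − 36 = 27. Stays. ✓
Beliefs are Bayes-consistent on-path and both types best-respond.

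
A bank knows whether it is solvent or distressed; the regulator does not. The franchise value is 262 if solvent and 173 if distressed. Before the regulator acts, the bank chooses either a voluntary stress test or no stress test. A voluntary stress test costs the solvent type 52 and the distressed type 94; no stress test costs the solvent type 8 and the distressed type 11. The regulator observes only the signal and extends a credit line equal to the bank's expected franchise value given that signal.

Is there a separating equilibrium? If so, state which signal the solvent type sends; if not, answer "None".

Try solvent → stress test, distressed → no stress test:
  If types separate, stress test earns payment 262 and no stress test earns 173.
  Solvent: stress test gives 262 − 52 = 210; no stress test gives 173 − 8 = 165. No deviation. ✓
  Distressed: no stress test gives 173 − 11 = 162; stress test gives 262 − 94 = 168. Would deviate. ✗
Try solvent → no stress test, distressed → stress test:
  If types separate, no stress test earns payment 262 and stress test earns 173.
  Solvent: no stress test gives 262 − 8 = 254; stress test gives 173 − 52 = 121. No deviation. ✓
  Distressed: stress test gives 173 − 94 = 79; no stress test gives 262 − 11 = 251. Would deviate. ✗
Neither assignment is incentive-compatible.

None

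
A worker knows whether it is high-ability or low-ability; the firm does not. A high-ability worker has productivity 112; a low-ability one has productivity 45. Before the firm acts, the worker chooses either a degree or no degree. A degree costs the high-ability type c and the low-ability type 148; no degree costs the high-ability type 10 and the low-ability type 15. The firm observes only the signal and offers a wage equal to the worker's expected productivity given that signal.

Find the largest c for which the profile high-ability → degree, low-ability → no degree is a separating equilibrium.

Under separation: degree → high-ability (pays 112); no degree → low-ability (pays 45).
Low-ability: 45 − 15 = 30 ≥ 112 − 148 = -36. Holds regardless of c. ✓
High-ability: 112 − c ≥ 45 − 10, so c ≤ 112 − 35 = 77.

77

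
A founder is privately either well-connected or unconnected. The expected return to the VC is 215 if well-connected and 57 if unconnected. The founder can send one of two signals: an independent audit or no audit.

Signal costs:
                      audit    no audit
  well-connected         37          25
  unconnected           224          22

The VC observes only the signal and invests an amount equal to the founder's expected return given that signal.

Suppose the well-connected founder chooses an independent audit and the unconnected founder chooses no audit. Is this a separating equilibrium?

Yes

Under separation the VC infers type exactly: audit → well-connected (pays 215), no audit → unconnected (pays 57).
Well-connected: audit gives 215 − 37 = 178; no audit gives 57 − 25 = 32. No deviation. ✓
Unconnected: no audit gives 57 − 22 = 35; audit gives 215 − 224 = -9. No deviation. ✓
Neither type gains from mimicking the other.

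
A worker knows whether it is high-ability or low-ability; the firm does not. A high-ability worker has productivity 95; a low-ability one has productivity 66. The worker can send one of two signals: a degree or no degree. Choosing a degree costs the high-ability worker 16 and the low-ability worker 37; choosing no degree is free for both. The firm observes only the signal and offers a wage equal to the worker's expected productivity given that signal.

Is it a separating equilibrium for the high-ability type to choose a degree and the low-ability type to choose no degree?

If types separate, degree earns payment 95 and no degree earns 66.
High-ability: degree gives 95 − 16 = 79; no degree gives 66 − 0 = 66. No deviation. ✓
Low-ability: no degree gives 66 − 0 = 66; degree gives 95 − 37 = 58. No deviation. ✓
Both incentive constraints hold.

Yes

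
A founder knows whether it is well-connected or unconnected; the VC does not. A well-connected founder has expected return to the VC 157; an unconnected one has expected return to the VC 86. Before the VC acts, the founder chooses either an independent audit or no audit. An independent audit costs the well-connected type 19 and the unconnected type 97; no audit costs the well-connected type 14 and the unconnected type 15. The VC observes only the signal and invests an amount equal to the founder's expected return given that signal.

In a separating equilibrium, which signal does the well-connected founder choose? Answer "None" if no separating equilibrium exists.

audit

Try well-connected → audit, unconnected → no audit:
  If types separate, audit earns payment 157 and no audit earns 86.
  Well-connected: audit gives 157 − 19 = 138; no audit gives 86 − 14 = 72. No deviation. ✓
  Unconnected: no audit gives 86 − 15 = 71; audit gives 157 − 97 = 60. No deviation. ✓
Both hold — the well-connected type sends audit.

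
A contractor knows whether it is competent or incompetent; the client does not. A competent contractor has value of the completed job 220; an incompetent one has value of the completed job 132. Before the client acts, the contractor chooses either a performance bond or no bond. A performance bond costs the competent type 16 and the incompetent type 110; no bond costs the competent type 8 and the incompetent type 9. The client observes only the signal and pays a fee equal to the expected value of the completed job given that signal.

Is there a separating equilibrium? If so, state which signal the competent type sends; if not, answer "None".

bond

Try competent → bond, incompetent → no bond:
  Under separation the client infers type exactly: bond → competent (pays 220), no bond → incompetent (pays 132).
  Competent: bond gives 220 − 16 = 204; no bond gives 132 − 8 = 124. No deviation. ✓
  Incompetent: no bond gives 132 − 9 = 123; bond gives 220 − 110 = 110. No deviation. ✓
Both hold — the competent type sends bond.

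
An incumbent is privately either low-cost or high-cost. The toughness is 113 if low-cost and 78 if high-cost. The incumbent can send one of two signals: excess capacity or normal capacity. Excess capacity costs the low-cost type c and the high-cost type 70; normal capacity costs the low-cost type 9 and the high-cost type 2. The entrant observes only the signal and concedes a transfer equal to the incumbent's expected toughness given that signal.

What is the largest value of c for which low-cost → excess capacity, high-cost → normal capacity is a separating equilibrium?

Under separation: excess capacity → low-cost (pays 113); normal capacity → high-cost (pays 78).
High-cost: 78 − 2 = 76 ≥ 113 − 70 = 43. Holds regardless of c. ✓
Low-cost: 113 − c ≥ 78 − 9, so c ≤ 113 − 69 = 44.

44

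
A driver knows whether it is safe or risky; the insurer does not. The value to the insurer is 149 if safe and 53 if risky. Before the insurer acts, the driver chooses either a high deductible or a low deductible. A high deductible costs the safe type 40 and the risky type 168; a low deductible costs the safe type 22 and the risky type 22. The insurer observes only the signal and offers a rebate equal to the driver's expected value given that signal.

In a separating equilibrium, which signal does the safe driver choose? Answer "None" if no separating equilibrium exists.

Try safe → high deductible, risky → low deductible:
  Under separation the insurer infers type exactly: high deductible → safe (pays 149), low deductible → risky (pays 53).
  Safe: high deductible gives 149 − 40 = 109; low deductible gives 53 − 22 = 31. No deviation. ✓
  Risky: low deductible gives 53 − 22 = 31; high deductible gives 149 − 168 = -19. No deviation. ✓
Both hold — the safe type sends high deductible.

high deductible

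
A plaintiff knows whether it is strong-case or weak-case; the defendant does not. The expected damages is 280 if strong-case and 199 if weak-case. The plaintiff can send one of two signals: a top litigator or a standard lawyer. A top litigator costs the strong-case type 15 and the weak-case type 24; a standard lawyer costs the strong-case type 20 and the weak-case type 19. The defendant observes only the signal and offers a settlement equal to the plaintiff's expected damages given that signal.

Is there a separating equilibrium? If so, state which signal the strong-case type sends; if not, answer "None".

Try strong-case → top litigator, weak-case → standard lawyer:
  If types separate, top litigator earns payment 280 and standard lawyer earns 199.
  Strong-case: top litigator gives 280 − 15 = 265; standard lawyer gives 199 − 20 = 179. No deviation. ✓
  Weak-case: standard lawyer gives 199 − 19 = 180; top litigator gives 280 − 24 = 256. Would deviate. ✗
Try strong-case → standard lawyer, weak-case → top litigator:
  If types separate, standard lawyer earns payment 280 and top litigator earns 199.
  Strong-case: standard lawyer gives 280 − 20 = 260; top litigator gives 199 − 15 = 184. No deviation. ✓
  Weak-case: top litigator gives 199 − 24 = 175; standard lawyer gives 280 − 19 = 261. Would deviate. ✗
Neither assignment is incentive-compatible.

None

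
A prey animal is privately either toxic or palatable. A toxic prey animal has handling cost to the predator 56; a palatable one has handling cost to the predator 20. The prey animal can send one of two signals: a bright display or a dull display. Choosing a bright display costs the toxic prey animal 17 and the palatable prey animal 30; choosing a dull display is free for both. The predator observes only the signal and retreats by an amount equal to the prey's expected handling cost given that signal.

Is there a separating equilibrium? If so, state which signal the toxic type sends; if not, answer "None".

Try toxic → bright display, palatable → dull display:
  If types separate, bright display earns payment 56 and dull display earns 20.
  Toxic: bright display gives 56 − 17 = 39; dull display gives 20 − 0 = 20. No deviation. ✓
  Palatable: dull display gives 20 − 0 = 20; bright display gives 56 − 30 = 26. Would deviate. ✗
Try toxic → dull display, palatable → bright display:
  If types separate, dull display earns payment 56 and bright display earns 20.
  Toxic: dull display gives 56 − 0 = 56; bright display gives 20 − 17 = 3. No deviation. ✓
  Palatable: bright display gives 20 − 30 = -10; dull display gives 56 − 0 = 56. Would deviate. ✗
Neither assignment is incentive-compatible.

None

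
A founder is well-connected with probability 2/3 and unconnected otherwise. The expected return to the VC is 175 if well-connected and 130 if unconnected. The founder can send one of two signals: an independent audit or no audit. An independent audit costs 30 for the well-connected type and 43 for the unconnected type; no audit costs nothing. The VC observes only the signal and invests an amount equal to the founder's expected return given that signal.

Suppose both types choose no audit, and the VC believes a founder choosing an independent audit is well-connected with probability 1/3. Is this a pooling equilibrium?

At the pooled signal (no audit) the VC holds the prior 2/3 and pays 2/3·175 + 1/3·130 = 160. Off-path (audit) belief 1/3 gives 1/3·175 + 2/3·130 = 145.
Well-connected: no audit gives 160 − 0 = 160; audit gives 145 − 30 = 115. Stays. ✓
Unconnected: no audit gives 160 − 0 = 160; audit gives 145 − 43 = 102. Stays. ✓

Yes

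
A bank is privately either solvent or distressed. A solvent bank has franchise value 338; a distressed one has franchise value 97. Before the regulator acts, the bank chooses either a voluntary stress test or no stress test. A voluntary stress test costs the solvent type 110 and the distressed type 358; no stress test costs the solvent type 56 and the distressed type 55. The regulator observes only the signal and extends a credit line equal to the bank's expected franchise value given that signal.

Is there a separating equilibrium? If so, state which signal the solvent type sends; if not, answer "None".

Try solvent → stress test, distressed → no stress test:
  If types separate, stress test earns payment 338 and no stress test earns 97.
  Solvent: stress test gives 338 − 110 = 228; no stress test gives 97 − 56 = 41. No deviation. ✓
  Distressed: no stress test gives 97 − 55 = 42; stress test gives 338 − 358 = -20. No deviation. ✓
Both hold — the solvent type sends stress test.

stress test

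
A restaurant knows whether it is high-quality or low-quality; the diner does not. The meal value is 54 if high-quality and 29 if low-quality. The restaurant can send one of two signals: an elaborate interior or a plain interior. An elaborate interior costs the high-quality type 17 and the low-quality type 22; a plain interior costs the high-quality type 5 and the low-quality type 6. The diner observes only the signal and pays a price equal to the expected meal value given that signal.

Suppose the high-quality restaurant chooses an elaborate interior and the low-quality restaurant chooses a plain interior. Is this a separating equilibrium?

If types separate, elaborate interior earns payment 54 and plain interior earns 29.
High-quality: elaborate interior gives 54 − 17 = 37; plain interior gives 29 − 5 = 24. No deviation. ✓
Low-quality: plain interior gives 29 − 6 = 23; elaborate interior gives 54 − 22 = 32. Would deviate. ✗

No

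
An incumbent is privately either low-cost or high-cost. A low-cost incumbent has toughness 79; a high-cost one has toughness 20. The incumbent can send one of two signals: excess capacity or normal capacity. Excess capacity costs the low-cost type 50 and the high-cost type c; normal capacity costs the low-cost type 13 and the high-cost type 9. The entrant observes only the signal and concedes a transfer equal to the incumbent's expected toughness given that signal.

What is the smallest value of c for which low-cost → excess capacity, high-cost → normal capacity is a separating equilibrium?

68

Under separation: excess capacity → low-cost (pays 79); normal capacity → high-cost (pays 20).
Low-cost: 79 − 50 = 29 ≥ 20 − 13 = 7. Holds regardless of c. ✓
High-cost: 20 − 9 ≥ 79 − c, so c ≥ 79 − 11 = 68.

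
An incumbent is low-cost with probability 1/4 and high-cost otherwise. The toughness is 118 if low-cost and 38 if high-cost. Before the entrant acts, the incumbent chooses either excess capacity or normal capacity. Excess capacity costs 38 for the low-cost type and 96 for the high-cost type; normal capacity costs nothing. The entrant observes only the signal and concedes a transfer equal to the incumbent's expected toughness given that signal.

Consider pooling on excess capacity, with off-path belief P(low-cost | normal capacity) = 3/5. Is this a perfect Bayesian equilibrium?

No

At the pooled signal (excess capacity) the entrant holds the prior 1/4 and pays 1/4·118 + 3/4·38 = 58. Off-path (normal capacity) belief 3/5 gives 3/5·118 + 2/5·38 = 86.
Low-cost: excess capacity gives 58 − 38 = 20; normal capacity gives 86 − 0 = 86. Deviates. ✗
High-cost: excess capacity gives 58 − 96 = -38; normal capacity gives 86 − 0 = 86. Deviates. ✗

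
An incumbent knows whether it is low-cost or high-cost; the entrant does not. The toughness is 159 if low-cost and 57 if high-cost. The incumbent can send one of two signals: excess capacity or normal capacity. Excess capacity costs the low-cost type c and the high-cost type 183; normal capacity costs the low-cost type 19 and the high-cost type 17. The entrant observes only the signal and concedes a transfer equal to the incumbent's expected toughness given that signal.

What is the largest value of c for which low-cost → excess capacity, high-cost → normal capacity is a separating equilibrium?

121

Under separation: excess capacity → low-cost (pays 159); normal capacity → high-cost (pays 57).
High-cost: 57 − 17 = 40 ≥ 159 − 183 = -24. Holds regardless of c. ✓
Low-cost: 159 − c ≥ 57 − 19, so c ≤ 159 − 38 = 121.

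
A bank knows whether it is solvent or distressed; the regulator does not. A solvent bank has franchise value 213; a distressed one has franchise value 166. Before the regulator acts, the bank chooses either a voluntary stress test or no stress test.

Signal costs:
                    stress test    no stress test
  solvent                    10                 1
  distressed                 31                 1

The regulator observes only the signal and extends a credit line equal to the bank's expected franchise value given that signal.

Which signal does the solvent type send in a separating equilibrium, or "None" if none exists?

Try solvent → stress test, distressed → no stress test:
  If types separate, stress test earns payment 213 and no stress test earns 166.
  Solvent: stress test gives 213 − 10 = 203; no stress test gives 166 − 1 = 165. No deviation. ✓
  Distressed: no stress test gives 166 − 1 = 165; stress test gives 213 − 31 = 182. Would deviate. ✗
Try solvent → no stress test, distressed → stress test:
  If types separate, no stress test earns payment 213 and stress test earns 166.
  Solvent: no stress test gives 213 − 1 = 212; stress test gives 166 − 10 = 156. No deviation. ✓
  Distressed: stress test gives 166 − 31 = 135; no stress test gives 213 − 1 = 212. Would deviate. ✗
Neither assignment is incentive-compatible.

None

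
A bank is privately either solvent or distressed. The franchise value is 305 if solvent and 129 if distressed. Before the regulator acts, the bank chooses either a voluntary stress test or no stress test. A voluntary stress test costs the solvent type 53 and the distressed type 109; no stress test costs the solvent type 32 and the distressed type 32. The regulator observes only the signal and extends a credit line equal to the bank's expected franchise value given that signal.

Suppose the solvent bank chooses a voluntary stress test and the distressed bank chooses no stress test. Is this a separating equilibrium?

If types separate, stress test earns payment 305 and no stress test earns 129.
Solvent: stress test gives 305 − 53 = 252; no stress test gives 129 − 32 = 97. No deviation. ✓
Distressed: no stress test gives 129 − 32 = 97; stress test gives 305 − 109 = 196. Would deviate. ✗

No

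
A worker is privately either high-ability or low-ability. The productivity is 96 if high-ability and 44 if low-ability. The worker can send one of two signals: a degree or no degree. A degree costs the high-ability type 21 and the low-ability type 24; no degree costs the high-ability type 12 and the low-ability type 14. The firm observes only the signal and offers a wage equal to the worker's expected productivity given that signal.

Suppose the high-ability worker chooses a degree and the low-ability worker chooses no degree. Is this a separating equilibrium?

If types separate, degree earns payment 96 and no degree earns 44.
High-ability: degree gives 96 − 21 = 75; no degree gives 44 − 12 = 32. No deviation. ✓
Low-ability: no degree gives 44 − 14 = 30; degree gives 96 − 24 = 72. Would deviate. ✗

No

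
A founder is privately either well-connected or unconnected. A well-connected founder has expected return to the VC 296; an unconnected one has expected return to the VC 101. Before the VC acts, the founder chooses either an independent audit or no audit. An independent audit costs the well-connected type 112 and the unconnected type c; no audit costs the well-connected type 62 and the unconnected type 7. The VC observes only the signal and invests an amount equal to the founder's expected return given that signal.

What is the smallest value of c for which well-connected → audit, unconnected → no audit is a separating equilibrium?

202

Under separation: audit → well-connected (pays 296); no audit → unconnected (pays 101).
Well-connected: 296 − 112 = 184 ≥ 101 − 62 = 39. Holds regardless of c. ✓
Unconnected: 101 − 7 ≥ 296 − c, so c ≥ 296 − 94 = 202.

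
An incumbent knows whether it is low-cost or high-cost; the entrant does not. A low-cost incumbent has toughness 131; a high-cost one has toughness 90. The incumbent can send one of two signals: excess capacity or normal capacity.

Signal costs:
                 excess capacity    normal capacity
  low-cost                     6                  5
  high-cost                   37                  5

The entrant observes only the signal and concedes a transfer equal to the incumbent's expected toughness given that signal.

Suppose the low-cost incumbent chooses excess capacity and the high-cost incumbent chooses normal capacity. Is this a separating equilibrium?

No

Under separation the entrant infers type exactly: excess capacity → low-cost (pays 131), normal capacity → high-cost (pays 90).
Low-cost: excess capacity gives 131 − 6 = 125; normal capacity gives 90 − 5 = 85. No deviation. ✓
High-cost: normal capacity gives 90 − 5 = 85; excess capacity gives 131 − 37 = 94. Would deviate. ✗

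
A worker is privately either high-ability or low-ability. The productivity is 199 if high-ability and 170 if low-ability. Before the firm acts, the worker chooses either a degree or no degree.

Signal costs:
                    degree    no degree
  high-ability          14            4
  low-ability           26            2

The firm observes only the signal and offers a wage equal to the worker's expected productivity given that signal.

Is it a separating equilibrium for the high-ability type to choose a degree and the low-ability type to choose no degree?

If types separate, degree earns payment 199 and no degree earns 170.
High-ability: degree gives 199 − 14 = 185; no degree gives 170 − 4 = 166. No deviation. ✓
Low-ability: no degree gives 170 − 2 = 168; degree gives 199 − 26 = 173. Would deviate. ✗

No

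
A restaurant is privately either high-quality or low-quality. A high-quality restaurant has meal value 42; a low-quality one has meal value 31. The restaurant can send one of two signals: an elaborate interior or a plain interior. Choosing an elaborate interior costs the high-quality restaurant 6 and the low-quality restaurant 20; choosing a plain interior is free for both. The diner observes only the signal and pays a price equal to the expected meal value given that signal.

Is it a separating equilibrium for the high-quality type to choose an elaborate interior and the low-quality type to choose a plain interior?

If types separate, elaborate interior earns payment 42 and plain interior earns 31.
High-quality: elaborate interior gives 42 − 6 = 36; plain interior gives 31 − 0 = 31. No deviation. ✓
Low-quality: plain interior gives 31 − 0 = 31; elaborate interior gives 42 − 20 = 22. No deviation. ✓
Neither type gains from mimicking the other.

Yes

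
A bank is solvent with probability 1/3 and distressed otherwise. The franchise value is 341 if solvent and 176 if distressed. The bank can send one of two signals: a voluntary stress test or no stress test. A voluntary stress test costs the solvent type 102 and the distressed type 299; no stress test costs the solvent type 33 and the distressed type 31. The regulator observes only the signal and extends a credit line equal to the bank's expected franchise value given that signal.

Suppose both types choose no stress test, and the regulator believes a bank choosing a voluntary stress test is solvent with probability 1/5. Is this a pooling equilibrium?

Yes

On the equilibrium path (no stress test) the regulator holds the prior 1/3 and pays 1/3·341 + 2/3·176 = 231. Off-path (stress test) belief 1/5 gives 1/5·341 + 4/5·176 = 209.
Solvent: no stress test gives 231 − 33 = 198; stress test gives 209 − 102 = 107. Stays. ✓
Distressed: no stress test gives 231 − 31 = 200; stress test gives 209 − 299 = -90. Stays. ✓
Beliefs are Bayes-consistent on-path and both types best-respond.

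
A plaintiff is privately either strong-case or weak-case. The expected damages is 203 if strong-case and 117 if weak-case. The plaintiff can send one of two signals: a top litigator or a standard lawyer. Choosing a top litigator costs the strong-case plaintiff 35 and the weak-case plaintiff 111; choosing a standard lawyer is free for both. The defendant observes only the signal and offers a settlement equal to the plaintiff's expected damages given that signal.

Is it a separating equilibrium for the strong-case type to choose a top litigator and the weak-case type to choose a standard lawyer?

Yes

Under separation the defendant infers type exactly: top litigator → strong-case (pays 203), standard lawyer → weak-case (pays 117).
Strong-case: top litigator gives 203 − 35 = 168; standard lawyer gives 117 − 0 = 117. No deviation. ✓
Weak-case: standard lawyer gives 117 − 0 = 117; top litigator gives 203 − 111 = 92. No deviation. ✓
Neither type gains from mimicking the other.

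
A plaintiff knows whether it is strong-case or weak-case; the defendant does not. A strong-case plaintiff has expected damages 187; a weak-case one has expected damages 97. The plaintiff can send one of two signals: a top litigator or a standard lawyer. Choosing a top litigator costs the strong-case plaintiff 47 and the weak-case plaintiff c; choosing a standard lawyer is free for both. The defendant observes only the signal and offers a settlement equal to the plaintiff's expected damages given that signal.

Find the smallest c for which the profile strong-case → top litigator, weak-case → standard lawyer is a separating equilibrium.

Under separation: top litigator → strong-case (pays 187); standard lawyer → weak-case (pays 97).
Strong-case: 187 − 47 = 140 ≥ 97 − 0 = 97. Holds regardless of c. ✓
Weak-case: 97 − 0 ≥ 187 − c, so c ≥ 187 − 97 = 90.

90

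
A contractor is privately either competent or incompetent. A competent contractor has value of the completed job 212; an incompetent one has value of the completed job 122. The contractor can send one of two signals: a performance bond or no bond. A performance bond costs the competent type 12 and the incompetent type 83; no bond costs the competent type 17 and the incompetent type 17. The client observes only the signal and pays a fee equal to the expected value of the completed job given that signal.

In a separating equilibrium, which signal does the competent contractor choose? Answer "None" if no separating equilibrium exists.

Try competent → bond, incompetent → no bond:
  If types separate, bond earns payment 212 and no bond earns 122.
  Competent: bond gives 212 − 12 = 200; no bond gives 122 − 17 = 105. No deviation. ✓
  Incompetent: no bond gives 122 − 17 = 105; bond gives 212 − 83 = 129. Would deviate. ✗
Try competent → no bond, incompetent → bond:
  If types separate, no bond earns payment 212 and bond earns 122.
  Competent: no bond gives 212 − 17 = 195; bond gives 122 − 12 = 110. No deviation. ✓
  Incompetent: bond gives 122 − 83 = 39; no bond gives 212 − 17 = 195. Would deviate. ✗
Neither assignment is incentive-compatible.

None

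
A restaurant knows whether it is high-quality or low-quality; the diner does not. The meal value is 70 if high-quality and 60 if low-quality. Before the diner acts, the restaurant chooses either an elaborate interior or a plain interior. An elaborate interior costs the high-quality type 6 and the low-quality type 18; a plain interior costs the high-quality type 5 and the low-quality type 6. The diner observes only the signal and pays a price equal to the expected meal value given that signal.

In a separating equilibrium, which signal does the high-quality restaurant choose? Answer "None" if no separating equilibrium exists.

Try high-quality → elaborate interior, low-quality → plain interior:
  If types separate, elaborate interior earns payment 70 and plain interior earns 60.
  High-quality: elaborate interior gives 70 − 6 = 64; plain interior gives 60 − 5 = 55. No deviation. ✓
  Low-quality: plain interior gives 60 − 6 = 54; elaborate interior gives 70 − 18 = 52. No deviation. ✓
Both hold — the high-quality type sends elaborate interior.

elaborate interior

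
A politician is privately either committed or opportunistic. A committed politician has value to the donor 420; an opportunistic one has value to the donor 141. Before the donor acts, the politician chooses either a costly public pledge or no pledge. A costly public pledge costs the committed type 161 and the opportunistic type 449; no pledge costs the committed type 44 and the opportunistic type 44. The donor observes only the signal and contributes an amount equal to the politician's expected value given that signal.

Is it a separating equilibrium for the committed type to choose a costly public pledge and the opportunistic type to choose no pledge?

If types separate, pledge earns payment 420 and no pledge earns 141.
Committed: pledge gives 420 − 161 = 259; no pledge gives 141 − 44 = 97. No deviation. ✓
Opportunistic: no pledge gives 141 − 44 = 97; pledge gives 420 − 449 = -29. No deviation. ✓
Neither type gains from mimicking the other.

Yes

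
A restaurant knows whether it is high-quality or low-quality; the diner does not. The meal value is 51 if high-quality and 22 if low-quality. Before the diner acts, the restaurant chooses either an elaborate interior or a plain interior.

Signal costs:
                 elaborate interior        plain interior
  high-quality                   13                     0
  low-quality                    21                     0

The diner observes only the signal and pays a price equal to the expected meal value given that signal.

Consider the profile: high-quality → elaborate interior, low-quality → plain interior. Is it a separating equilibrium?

If types separate, elaborate interior earns payment 51 and plain interior earns 22.
High-quality: elaborate interior gives 51 − 13 = 38; plain interior gives 22 − 0 = 22. No deviation. ✓
Low-quality: plain interior gives 22 − 0 = 22; elaborate interior gives 51 − 21 = 30. Would deviate. ✗

No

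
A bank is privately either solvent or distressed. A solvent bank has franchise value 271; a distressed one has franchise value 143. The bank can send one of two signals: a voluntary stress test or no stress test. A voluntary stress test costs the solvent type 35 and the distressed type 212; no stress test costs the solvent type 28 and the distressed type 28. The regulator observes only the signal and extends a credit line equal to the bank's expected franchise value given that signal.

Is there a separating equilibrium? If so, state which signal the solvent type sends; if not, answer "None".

Try solvent → stress test, distressed → no stress test:
  Under separation the regulator infers type exactly: stress test → solvent (pays 271), no stress test → distressed (pays 143).
  Solvent: stress test gives 271 − 35 = 236; no stress test gives 143 − 28 = 115. No deviation. ✓
  Distressed: no stress test gives 143 − 28 = 115; stress test gives 271 − 212 = 59. No deviation. ✓
Both hold — the solvent type sends stress test.

stress test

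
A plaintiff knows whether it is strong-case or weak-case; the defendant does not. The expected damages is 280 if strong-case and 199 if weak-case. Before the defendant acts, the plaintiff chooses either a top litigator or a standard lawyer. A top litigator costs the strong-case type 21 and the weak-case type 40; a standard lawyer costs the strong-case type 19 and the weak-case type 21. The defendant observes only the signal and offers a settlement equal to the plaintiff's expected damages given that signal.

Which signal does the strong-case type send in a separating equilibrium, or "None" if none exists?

None

Try strong-case → top litigator, weak-case → standard lawyer:
  Under separation the defendant infers type exactly: top litigator → strong-case (pays 280), standard lawyer → weak-case (pays 199).
  Strong-case: top litigator gives 280 − 21 = 259; standard lawyer gives 199 − 19 = 180. No deviation. ✓
  Weak-case: standard lawyer gives 199 − 21 = 178; top litigator gives 280 − 40 = 240. Would deviate. ✗
Try strong-case → standard lawyer, weak-case → top litigator:
  Under separation the defendant infers type exactly: standard lawyer → strong-case (pays 280), top litigator → weak-case (pays 199).
  Strong-case: standard lawyer gives 280 − 19 = 261; top litigator gives 199 − 21 = 178. No deviation. ✓
  Weak-case: top litigator gives 199 − 40 = 159; standard lawyer gives 280 − 21 = 259. Would deviate. ✗
Neither assignment is incentive-compatible.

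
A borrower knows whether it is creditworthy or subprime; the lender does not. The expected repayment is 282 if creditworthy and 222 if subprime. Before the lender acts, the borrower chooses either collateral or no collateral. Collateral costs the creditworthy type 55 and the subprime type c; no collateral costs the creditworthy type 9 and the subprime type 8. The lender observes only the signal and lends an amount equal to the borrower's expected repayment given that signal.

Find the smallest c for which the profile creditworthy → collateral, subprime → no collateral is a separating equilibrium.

68

Under separation: collateral → creditworthy (pays 282); no collateral → subprime (pays 222).
Creditworthy: 282 − 55 = 227 ≥ 222 − 9 = 213. Holds regardless of c. ✓
Subprime: 222 − 8 ≥ 282 − c, so c ≥ 282 − 214 = 68.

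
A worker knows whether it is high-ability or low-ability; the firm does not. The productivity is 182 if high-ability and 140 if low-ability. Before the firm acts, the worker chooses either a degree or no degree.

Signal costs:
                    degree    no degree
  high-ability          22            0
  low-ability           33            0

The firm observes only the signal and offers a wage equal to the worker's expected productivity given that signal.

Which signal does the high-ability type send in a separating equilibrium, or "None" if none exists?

Try high-ability → degree, low-ability → no degree:
  If types separate, degree earns payment 182 and no degree earns 140.
  High-ability: degree gives 182 − 22 = 160; no degree gives 140 − 0 = 140. No deviation. ✓
  Low-ability: no degree gives 140 − 0 = 140; degree gives 182 − 33 = 149. Would deviate. ✗
Try high-ability → no degree, low-ability → degree:
  If types separate, no degree earns payment 182 and degree earns 140.
  High-ability: no degree gives 182 − 0 = 182; degree gives 140 − 22 = 118. No deviation. ✓
  Low-ability: degree gives 140 − 33 = 107; no degree gives 182 − 0 = 182. Would deviate. ✗
Neither assignment is incentive-compatible.

None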